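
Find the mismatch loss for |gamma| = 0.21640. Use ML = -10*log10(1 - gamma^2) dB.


ML = -10 * log10(1 - 0.21640^2) = -10 * log10(0.95317104) = 0.2083 dB

0.2083 dB


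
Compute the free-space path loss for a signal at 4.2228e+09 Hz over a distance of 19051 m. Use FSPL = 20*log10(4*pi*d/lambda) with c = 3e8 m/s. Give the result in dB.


lambda = c / f = 3.0000e+08 / 4.2228e+09 = 0.07104291 m
FSPL = 20 * log10(4*pi*19051/0.07104291) = 130.6 dB

130.6 dB


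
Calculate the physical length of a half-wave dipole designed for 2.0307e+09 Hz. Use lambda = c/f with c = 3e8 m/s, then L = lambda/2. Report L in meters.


lambda = c / f = 3.0000e+08 / 2.0307e+09 = 0.1477323 m
L = lambda / 2 = 0.1477323 / 2 = 0.07387 m

0.07387 m


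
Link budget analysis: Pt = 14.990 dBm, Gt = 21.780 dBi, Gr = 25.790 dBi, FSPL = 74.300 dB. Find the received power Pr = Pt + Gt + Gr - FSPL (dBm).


Pr = 14.990 + 21.780 + 25.790 - 74.300 = -11.74 dBm

-11.74 dBm


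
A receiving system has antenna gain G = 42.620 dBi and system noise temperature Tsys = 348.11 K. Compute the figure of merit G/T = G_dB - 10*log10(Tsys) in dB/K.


G/T = 42.620 - 10*log10(348.11) = 42.620 - 25.41716 = 17.20 dB/K

17.20 dB/K


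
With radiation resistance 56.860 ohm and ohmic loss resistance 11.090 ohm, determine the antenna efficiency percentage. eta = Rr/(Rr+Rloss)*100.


eta = 56.860 / (56.860 + 11.090) * 100 = 83.68%

83.68%


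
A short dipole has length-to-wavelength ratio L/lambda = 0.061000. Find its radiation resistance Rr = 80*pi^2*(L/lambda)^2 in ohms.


Rr = 80 * pi^2 * (0.061000)^2 = 80 * 9.869604 * 3.721000e-03 = 2.938 ohm

2.938 ohm


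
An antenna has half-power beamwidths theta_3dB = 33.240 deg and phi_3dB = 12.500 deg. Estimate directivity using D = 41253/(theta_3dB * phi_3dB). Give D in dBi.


D_linear = 41253 / (33.240 * 12.500) = 99.28520
D_dBi = 10 * log10(99.28520) = 19.97 dBi

19.97 dBi


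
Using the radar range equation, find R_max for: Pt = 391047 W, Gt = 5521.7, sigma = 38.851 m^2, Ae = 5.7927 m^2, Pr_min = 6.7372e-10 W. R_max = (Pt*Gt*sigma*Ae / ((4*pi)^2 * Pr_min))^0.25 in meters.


R^4 = 391047*5521.7*38.851*5.7927 / ((4*pi)^2 * 6.7372e-10) = 4.567577e+18
R_max = 4.567577e+18^0.25 = 46230 m

46230 m


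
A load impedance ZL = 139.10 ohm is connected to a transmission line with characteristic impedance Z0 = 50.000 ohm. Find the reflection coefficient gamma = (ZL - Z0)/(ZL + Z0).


gamma = (139.10 - 50.000) / (139.10 + 50.000) = 0.4712

0.4712


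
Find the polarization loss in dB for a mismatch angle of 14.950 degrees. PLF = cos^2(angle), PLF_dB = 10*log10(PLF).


PLF_linear = cos^2(14.950 deg) = 0.9334484
PLF_dB = 10 * log10(0.9334484) = -0.2991 dB

-0.2991 dB


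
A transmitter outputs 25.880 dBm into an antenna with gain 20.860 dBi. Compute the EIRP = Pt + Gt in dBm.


EIRP = Pt + Gt = 25.880 + 20.860 = 46.74 dBm

46.74 dBm


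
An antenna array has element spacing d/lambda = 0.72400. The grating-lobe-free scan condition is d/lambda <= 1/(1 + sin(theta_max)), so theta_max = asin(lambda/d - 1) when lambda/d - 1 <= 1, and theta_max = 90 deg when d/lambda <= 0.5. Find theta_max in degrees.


lambda/d - 1 = 1/0.72400 - 1 = 0.3812155
theta_max = asin(0.3812155) = 22.41 deg

22.41 deg


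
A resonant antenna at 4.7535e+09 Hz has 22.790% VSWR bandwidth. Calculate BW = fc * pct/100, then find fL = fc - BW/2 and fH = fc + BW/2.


BW = 4.7535e+09 * 22.790/100 = 1.083323e+09 Hz
fL = 4.7535e+09 - 1.083323e+09/2 = 4.212e+09 Hz
fH = 4.7535e+09 + 1.083323e+09/2 = 5.295e+09 Hz

BW=1.083e+09 Hz, fL=4.212e+09 Hz, fH=5.295e+09 Hz


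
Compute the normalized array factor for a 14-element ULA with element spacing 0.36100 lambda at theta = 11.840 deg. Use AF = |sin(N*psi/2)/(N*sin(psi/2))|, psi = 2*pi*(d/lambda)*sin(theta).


psi = 2*pi*0.36100*sin(11.840 deg) = 0.4653940 rad
AF = |sin(14*0.4653940/2) / (14*sin(0.4653940/2))| = 0.03590

0.03590


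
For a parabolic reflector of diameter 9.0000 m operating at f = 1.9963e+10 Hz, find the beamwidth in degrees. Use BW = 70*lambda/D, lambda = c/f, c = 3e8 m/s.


lambda = c / f = 3.0000e+08 / 1.9963e+10 = 0.01502780 m
BW = 70 * 0.01502780 / 9.0000 = 0.1169 deg

0.1169 deg


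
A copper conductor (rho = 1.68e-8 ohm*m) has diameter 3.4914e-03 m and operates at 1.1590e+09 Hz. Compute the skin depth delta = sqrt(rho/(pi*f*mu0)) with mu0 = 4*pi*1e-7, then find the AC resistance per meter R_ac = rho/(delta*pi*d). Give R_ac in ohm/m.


delta = sqrt(1.68e-8 / (pi * 1.1590e+09 * 4*pi*1e-7)) = 1.916166e-06 m
R_ac = 1.68e-8 / (1.916166e-06 * pi * 3.4914e-03) = 0.7993 ohm/m

0.7993 ohm/m


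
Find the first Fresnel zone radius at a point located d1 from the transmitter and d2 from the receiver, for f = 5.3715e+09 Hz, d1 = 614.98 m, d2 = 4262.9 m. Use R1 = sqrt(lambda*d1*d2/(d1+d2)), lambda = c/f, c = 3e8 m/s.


lambda = c / f = 3.0000e+08 / 5.3715e+09 = 0.05585032 m
R1 = sqrt(0.05585032 * 614.98 * 4262.9 / (614.98 + 4262.9)) = 5.479 m

5.479 m


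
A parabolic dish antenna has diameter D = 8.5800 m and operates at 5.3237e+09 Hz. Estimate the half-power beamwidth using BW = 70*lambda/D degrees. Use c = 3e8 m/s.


lambda = c / f = 3.0000e+08 / 5.3237e+09 = 0.05635179 m
BW = 70 * 0.05635179 / 8.5800 = 0.4597 deg

0.4597 deg


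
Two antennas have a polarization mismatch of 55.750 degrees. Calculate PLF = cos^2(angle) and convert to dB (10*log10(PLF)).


PLF_linear = cos^2(55.750 deg) = 0.3167494
PLF_dB = 10 * log10(0.3167494) = -4.993 dB

-4.993 dB


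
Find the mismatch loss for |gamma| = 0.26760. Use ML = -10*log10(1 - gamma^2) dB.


ML = -10 * log10(1 - 0.26760^2) = -10 * log10(0.92839024) = 0.3227 dB

0.3227 dB


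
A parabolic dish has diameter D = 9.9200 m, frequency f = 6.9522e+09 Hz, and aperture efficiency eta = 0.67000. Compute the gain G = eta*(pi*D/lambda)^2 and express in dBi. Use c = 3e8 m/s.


lambda = c / f = 3.0000e+08 / 6.9522e+09 = 0.04315181 m
G_linear = 0.67000 * (pi * 9.9200 / 0.04315181)^2 = 349461.9
G_dBi = 10 * log10(349461.9) = 55.43 dBi

55.43 dBi


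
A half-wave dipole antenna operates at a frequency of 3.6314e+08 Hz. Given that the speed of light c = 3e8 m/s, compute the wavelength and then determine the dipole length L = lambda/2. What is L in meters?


lambda = c / f = 3.0000e+08 / 3.6314e+08 = 0.8261277 m
L = lambda / 2 = 0.8261277 / 2 = 0.4131 m

0.4131 m


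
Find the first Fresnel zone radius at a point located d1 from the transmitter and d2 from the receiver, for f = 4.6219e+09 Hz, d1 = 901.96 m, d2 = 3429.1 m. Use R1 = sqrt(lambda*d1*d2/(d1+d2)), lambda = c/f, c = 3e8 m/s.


lambda = c / f = 3.0000e+08 / 4.6219e+09 = 0.06490837 m
R1 = sqrt(0.06490837 * 901.96 * 3429.1 / (901.96 + 3429.1)) = 6.808 m

6.808 m


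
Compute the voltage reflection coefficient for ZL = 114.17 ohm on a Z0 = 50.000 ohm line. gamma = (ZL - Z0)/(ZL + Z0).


gamma = (114.17 - 50.000) / (114.17 + 50.000) = 0.3909

0.3909


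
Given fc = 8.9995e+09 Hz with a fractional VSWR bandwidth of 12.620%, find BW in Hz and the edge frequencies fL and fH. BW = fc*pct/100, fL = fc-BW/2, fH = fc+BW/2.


BW = 8.9995e+09 * 12.620/100 = 1.135737e+09 Hz
fL = 8.9995e+09 - 1.135737e+09/2 = 8.432e+09 Hz
fH = 8.9995e+09 + 1.135737e+09/2 = 9.567e+09 Hz

BW=1.136e+09 Hz, fL=8.432e+09 Hz, fH=9.567e+09 Hz


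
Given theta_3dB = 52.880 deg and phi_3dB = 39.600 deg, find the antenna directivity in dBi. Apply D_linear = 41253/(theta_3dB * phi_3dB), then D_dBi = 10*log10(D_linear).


D_linear = 41253 / (52.880 * 39.600) = 19.70012
D_dBi = 10 * log10(19.70012) = 12.94 dBi

12.94 dBi


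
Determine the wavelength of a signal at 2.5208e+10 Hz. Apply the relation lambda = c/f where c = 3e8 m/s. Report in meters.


lambda = c / f = 3.0000e+08 / 2.5208e+10 = 0.01190 m

0.01190 m


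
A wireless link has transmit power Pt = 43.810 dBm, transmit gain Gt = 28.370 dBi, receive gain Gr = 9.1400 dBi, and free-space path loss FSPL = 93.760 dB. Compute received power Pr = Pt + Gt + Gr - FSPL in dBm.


Pr = 43.810 + 28.370 + 9.1400 - 93.760 = -12.44 dBm

-12.44 dBm


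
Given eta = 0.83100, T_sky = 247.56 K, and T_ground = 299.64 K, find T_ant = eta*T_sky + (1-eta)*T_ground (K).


T_ant = 0.83100 * 247.56 + (1 - 0.83100) * 299.64 = 256.4 K

256.4 K


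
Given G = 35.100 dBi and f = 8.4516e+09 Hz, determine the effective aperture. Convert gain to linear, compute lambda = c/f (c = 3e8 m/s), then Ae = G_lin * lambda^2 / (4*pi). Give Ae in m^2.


lambda = c / f = 3.0000e+08 / 8.4516e+09 = 0.03549624 m
G_linear = 10^(35.100/10) = 3235.937
Ae = G_linear * lambda^2 / (4*pi) = 3235.937 * 0.03549624^2 / (4*pi) = 0.3245 m^2

0.3245 m^2


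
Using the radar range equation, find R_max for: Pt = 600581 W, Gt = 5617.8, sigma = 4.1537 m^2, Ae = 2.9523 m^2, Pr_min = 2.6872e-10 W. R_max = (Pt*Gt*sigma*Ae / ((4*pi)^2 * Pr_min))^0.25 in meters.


R^4 = 600581*5617.8*4.1537*2.9523 / ((4*pi)^2 * 2.6872e-10) = 9.750205e+17
R_max = 9.750205e+17^0.25 = 31423 m

31423 m


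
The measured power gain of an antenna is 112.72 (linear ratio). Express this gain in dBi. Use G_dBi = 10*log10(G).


G_dBi = 10 * log10(112.72) = 20.52 dBi

20.52 dBi


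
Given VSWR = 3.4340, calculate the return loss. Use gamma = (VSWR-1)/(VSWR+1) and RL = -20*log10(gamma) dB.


gamma = (3.4340 - 1) / (3.4340 + 1) = 0.5489400
RL = -20 * log10(0.5489400) = 5.210 dB

5.210 dB


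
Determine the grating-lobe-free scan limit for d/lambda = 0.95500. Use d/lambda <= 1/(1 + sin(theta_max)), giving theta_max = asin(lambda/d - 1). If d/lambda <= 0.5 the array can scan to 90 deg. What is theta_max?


lambda/d - 1 = 1/0.95500 - 1 = 0.04712042
theta_max = asin(0.04712042) = 2.701 deg

2.701 deg


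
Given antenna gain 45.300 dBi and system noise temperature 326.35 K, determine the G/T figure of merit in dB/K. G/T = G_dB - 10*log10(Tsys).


G/T = 45.300 - 10*log10(326.35) = 45.300 - 25.13684 = 20.16 dB/K

20.16 dB/K


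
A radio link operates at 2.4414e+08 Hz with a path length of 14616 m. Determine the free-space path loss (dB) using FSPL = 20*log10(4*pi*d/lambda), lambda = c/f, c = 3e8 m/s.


lambda = c / f = 3.0000e+08 / 2.4414e+08 = 1.228803 m
FSPL = 20 * log10(4*pi*14616/1.228803) = 103.5 dB

103.5 dB


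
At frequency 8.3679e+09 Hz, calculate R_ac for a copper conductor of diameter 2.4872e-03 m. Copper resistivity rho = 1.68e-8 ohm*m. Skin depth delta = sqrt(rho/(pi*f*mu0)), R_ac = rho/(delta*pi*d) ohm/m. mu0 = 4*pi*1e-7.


delta = sqrt(1.68e-8 / (pi * 8.3679e+09 * 4*pi*1e-7)) = 7.131264e-07 m
R_ac = 1.68e-8 / (7.131264e-07 * pi * 2.4872e-03) = 3.015 ohm/m

3.015 ohm/m


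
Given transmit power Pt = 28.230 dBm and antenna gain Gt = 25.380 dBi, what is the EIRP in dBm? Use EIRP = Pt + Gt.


EIRP = Pt + Gt = 28.230 + 25.380 = 53.61 dBm

53.61 dBm


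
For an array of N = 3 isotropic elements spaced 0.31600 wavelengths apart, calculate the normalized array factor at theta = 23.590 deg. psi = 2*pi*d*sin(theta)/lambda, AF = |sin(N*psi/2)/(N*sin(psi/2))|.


psi = 2*pi*0.31600*sin(23.590 deg) = 0.7945701 rad
AF = |sin(3*0.7945701/2) / (3*sin(0.7945701/2))| = 0.8004

0.8004


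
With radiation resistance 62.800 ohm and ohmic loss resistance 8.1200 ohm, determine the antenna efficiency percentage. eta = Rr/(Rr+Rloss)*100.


eta = 62.800 / (62.800 + 8.1200) * 100 = 88.55%

88.55%


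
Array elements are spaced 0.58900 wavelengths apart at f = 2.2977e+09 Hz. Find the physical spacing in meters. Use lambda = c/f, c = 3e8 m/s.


lambda = c / f = 3.0000e+08 / 2.2977e+09 = 0.1305653 m
d = 0.58900 * 0.1305653 = 0.07690 m

0.07690 m


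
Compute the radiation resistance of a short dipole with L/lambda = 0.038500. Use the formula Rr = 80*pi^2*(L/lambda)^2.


Rr = 80 * pi^2 * (0.038500)^2 = 80 * 9.869604 * 1.482250e-03 = 1.170 ohm

1.170 ohm


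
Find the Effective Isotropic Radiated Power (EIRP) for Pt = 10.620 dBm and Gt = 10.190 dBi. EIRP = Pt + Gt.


EIRP = Pt + Gt = 10.620 + 10.190 = 20.81 dBm

20.81 dBm


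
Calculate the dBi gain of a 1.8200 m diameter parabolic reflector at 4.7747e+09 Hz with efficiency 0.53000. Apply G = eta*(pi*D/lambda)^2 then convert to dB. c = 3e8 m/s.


lambda = c / f = 3.0000e+08 / 4.7747e+09 = 0.06283117 m
G_linear = 0.53000 * (pi * 1.8200 / 0.06283117)^2 = 4389.025
G_dBi = 10 * log10(4389.025) = 36.42 dBi

36.42 dBi


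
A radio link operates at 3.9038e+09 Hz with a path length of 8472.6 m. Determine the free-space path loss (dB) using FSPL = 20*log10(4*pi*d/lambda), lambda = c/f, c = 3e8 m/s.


lambda = c / f = 3.0000e+08 / 3.9038e+09 = 0.07684820 m
FSPL = 20 * log10(4*pi*8472.6/0.07684820) = 122.8 dB

122.8 dB


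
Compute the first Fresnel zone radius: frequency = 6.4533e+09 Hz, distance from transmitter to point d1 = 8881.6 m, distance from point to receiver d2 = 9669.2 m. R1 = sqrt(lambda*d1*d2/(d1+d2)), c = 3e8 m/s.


lambda = c / f = 3.0000e+08 / 6.4533e+09 = 0.04648784 m
R1 = sqrt(0.04648784 * 8881.6 * 9669.2 / (8881.6 + 9669.2)) = 14.67 m

14.67 m


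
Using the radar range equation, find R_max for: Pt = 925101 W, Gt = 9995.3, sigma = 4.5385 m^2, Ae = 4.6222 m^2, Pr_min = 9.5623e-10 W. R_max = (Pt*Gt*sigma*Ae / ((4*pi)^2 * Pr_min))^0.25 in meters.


R^4 = 925101*9995.3*4.5385*4.6222 / ((4*pi)^2 * 9.5623e-10) = 1.284588e+18
R_max = 1.284588e+18^0.25 = 33666 m

33666 m


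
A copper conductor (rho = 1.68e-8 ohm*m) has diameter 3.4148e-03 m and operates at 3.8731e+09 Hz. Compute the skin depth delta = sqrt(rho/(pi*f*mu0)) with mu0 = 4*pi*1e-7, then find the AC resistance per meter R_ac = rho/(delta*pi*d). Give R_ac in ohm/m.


delta = sqrt(1.68e-8 / (pi * 3.8731e+09 * 4*pi*1e-7)) = 1.048203e-06 m
R_ac = 1.68e-8 / (1.048203e-06 * pi * 3.4148e-03) = 1.494 ohm/m

1.494 ohm/m


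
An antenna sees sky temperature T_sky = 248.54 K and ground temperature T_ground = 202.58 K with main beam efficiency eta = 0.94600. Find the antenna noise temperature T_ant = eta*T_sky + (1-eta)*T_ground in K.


T_ant = 0.94600 * 248.54 + (1 - 0.94600) * 202.58 = 246.1 K

246.1 K


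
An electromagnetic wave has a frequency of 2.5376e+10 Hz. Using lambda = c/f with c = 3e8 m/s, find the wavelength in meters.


lambda = c / f = 3.0000e+08 / 2.5376e+10 = 0.01182 m

0.01182 m


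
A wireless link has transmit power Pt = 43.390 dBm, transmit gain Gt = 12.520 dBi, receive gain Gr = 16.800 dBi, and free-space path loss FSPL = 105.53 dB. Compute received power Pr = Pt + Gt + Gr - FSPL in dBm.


Pr = 43.390 + 12.520 + 16.800 - 105.53 = -32.82 dBm

-32.82 dBm


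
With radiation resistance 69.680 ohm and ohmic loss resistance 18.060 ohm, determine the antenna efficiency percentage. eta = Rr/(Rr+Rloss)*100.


eta = 69.680 / (69.680 + 18.060) * 100 = 79.42%

79.42%


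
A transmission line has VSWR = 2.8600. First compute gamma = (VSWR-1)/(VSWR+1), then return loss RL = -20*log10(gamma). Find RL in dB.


gamma = (2.8600 - 1) / (2.8600 + 1) = 0.4818653
RL = -20 * log10(0.4818653) = 6.341 dB

6.341 dB


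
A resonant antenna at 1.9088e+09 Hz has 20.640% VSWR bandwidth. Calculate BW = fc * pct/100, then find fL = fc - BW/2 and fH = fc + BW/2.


BW = 1.9088e+09 * 20.640/100 = 3.939763e+08 Hz
fL = 1.9088e+09 - 3.939763e+08/2 = 1.712e+09 Hz
fH = 1.9088e+09 + 3.939763e+08/2 = 2.106e+09 Hz

BW=3.940e+08 Hz, fL=1.712e+09 Hz, fH=2.106e+09 Hz


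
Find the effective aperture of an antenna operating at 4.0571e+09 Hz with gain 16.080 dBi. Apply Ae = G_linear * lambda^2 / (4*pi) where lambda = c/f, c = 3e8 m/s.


lambda = c / f = 3.0000e+08 / 4.0571e+09 = 0.07394444 m
G_linear = 10^(16.080/10) = 40.55085
Ae = G_linear * lambda^2 / (4*pi) = 40.55085 * 0.07394444^2 / (4*pi) = 0.01764 m^2

0.01764 m^2


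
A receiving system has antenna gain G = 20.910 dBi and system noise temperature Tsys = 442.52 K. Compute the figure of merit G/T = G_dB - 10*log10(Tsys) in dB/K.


G/T = 20.910 - 10*log10(442.52) = 20.910 - 26.45933 = -5.549 dB/K

-5.549 dB/K


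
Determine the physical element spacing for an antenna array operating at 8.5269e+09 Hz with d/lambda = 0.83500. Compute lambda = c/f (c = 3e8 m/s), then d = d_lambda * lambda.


lambda = c / f = 3.0000e+08 / 8.5269e+09 = 0.03518277 m
d = 0.83500 * 0.03518277 = 0.02938 m

0.02938 m


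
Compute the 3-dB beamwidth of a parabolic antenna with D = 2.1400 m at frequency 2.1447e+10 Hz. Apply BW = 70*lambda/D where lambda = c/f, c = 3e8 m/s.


lambda = c / f = 3.0000e+08 / 2.1447e+10 = 0.01398797 m
BW = 70 * 0.01398797 / 2.1400 = 0.4576 deg

0.4576 deg


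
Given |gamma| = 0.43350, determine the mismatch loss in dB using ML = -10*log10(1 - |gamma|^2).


ML = -10 * log10(1 - 0.43350^2) = -10 * log10(0.81207775) = 0.9040 dB

0.9040 dB


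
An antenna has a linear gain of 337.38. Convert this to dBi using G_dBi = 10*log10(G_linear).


G_dBi = 10 * log10(337.38) = 25.28 dBi

25.28 dBi


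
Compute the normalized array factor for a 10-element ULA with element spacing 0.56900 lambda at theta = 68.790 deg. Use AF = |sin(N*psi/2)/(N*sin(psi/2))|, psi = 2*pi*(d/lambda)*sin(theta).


psi = 2*pi*0.56900*sin(68.790 deg) = 3.332955 rad
AF = |sin(10*3.332955/2) / (10*sin(3.332955/2))| = 0.08211

0.08211


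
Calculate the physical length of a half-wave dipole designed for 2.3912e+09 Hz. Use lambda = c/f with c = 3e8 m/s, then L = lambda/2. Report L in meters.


lambda = c / f = 3.0000e+08 / 2.3912e+09 = 0.1254600 m
L = lambda / 2 = 0.1254600 / 2 = 0.06273 m

0.06273 m


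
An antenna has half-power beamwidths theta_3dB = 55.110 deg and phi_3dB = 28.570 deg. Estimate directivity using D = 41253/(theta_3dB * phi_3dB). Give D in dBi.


D_linear = 41253 / (55.110 * 28.570) = 26.20082
D_dBi = 10 * log10(26.20082) = 14.18 dBi

14.18 dBi


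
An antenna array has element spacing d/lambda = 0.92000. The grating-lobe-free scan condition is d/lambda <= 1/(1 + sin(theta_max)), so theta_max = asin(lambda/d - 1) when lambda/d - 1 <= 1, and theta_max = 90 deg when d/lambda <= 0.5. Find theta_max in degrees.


lambda/d - 1 = 1/0.92000 - 1 = 0.08695652
theta_max = asin(0.08695652) = 4.989 deg

4.989 deg


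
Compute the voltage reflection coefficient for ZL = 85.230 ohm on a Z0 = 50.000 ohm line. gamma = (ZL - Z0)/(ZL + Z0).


gamma = (85.230 - 50.000) / (85.230 + 50.000) = 0.2605

0.2605


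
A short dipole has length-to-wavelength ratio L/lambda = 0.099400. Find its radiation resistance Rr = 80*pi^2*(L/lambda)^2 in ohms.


Rr = 80 * pi^2 * (0.099400)^2 = 80 * 9.869604 * 9.880360e-03 = 7.801 ohm

7.801 ohm


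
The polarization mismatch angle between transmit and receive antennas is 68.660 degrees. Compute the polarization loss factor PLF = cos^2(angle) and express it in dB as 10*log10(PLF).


PLF_linear = cos^2(68.660 deg) = 0.1324244
PLF_dB = 10 * log10(0.1324244) = -8.780 dB

-8.780 dB


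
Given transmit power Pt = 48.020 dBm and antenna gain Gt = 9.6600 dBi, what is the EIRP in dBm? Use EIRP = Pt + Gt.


EIRP = Pt + Gt = 48.020 + 9.6600 = 57.68 dBm

57.68 dBm


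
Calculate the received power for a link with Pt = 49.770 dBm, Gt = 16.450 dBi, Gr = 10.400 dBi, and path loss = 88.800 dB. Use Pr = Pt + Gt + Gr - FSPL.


Pr = 49.770 + 16.450 + 10.400 - 88.800 = -12.18 dBm

-12.18 dBm


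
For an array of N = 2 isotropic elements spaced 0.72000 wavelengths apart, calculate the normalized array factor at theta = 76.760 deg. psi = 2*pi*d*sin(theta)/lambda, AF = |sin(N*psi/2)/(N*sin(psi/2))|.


psi = 2*pi*0.72000*sin(76.760 deg) = 4.403645 rad
AF = |sin(2*4.403645/2) / (2*sin(4.403645/2))| = 0.5900

0.5900


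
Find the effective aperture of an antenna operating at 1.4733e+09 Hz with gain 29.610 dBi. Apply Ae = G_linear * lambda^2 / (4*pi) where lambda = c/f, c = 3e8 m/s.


lambda = c / f = 3.0000e+08 / 1.4733e+09 = 0.2036245 m
G_linear = 10^(29.610/10) = 914.1132
Ae = G_linear * lambda^2 / (4*pi) = 914.1132 * 0.2036245^2 / (4*pi) = 3.016 m^2

3.016 m^2


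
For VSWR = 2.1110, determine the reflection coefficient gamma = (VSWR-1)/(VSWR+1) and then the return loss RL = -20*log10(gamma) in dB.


gamma = (2.1110 - 1) / (2.1110 + 1) = 0.3571199
RL = -20 * log10(0.3571199) = 8.944 dB

8.944 dB


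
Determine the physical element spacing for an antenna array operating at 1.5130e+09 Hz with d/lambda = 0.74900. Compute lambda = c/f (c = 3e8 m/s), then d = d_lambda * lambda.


lambda = c / f = 3.0000e+08 / 1.5130e+09 = 0.1982816 m
d = 0.74900 * 0.1982816 = 0.1485 m

0.1485 m


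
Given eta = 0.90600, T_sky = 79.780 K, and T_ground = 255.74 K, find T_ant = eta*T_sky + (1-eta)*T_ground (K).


T_ant = 0.90600 * 79.780 + (1 - 0.90600) * 255.74 = 96.32 K

96.32 K


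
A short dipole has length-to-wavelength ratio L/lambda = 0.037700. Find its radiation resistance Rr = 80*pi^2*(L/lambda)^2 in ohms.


Rr = 80 * pi^2 * (0.037700)^2 = 80 * 9.869604 * 1.421290e-03 = 1.122 ohm

1.122 ohm


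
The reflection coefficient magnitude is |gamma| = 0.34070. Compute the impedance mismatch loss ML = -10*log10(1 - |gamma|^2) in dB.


ML = -10 * log10(1 - 0.34070^2) = -10 * log10(0.88392351) = 0.5359 dB

0.5359 dB


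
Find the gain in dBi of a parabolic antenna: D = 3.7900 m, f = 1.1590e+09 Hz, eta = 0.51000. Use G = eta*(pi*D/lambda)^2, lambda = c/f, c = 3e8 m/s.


lambda = c / f = 3.0000e+08 / 1.1590e+09 = 0.2588438 m
G_linear = 0.51000 * (pi * 3.7900 / 0.2588438)^2 = 1079.128
G_dBi = 10 * log10(1079.128) = 30.33 dBi

30.33 dBi


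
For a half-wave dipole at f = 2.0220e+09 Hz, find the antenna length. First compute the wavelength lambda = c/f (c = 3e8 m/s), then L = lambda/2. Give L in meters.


lambda = c / f = 3.0000e+08 / 2.0220e+09 = 0.1483680 m
L = lambda / 2 = 0.1483680 / 2 = 0.07418 m

0.07418 m


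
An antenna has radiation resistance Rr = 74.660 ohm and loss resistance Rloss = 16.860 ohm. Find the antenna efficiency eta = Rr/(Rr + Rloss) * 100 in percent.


eta = 74.660 / (74.660 + 16.860) * 100 = 81.58%

81.58%


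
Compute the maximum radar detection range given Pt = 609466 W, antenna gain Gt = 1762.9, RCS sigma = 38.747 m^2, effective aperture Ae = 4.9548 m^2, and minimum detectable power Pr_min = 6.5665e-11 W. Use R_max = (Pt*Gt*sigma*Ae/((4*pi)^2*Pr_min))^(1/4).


R^4 = 609466*1762.9*38.747*4.9548 / ((4*pi)^2 * 6.5665e-11) = 1.989242e+19
R_max = 1.989242e+19^0.25 = 66784 m

66784 m


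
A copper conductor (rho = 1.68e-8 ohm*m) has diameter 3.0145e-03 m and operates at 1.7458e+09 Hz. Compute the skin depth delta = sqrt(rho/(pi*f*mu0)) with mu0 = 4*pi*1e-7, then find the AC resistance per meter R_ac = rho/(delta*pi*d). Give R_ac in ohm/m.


delta = sqrt(1.68e-8 / (pi * 1.7458e+09 * 4*pi*1e-7)) = 1.561268e-06 m
R_ac = 1.68e-8 / (1.561268e-06 * pi * 3.0145e-03) = 1.136 ohm/m

1.136 ohm/m


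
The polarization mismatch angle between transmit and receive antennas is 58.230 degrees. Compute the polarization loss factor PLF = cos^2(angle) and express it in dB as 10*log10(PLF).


PLF_linear = cos^2(58.230 deg) = 0.2772135
PLF_dB = 10 * log10(0.2772135) = -5.572 dB

-5.572 dB


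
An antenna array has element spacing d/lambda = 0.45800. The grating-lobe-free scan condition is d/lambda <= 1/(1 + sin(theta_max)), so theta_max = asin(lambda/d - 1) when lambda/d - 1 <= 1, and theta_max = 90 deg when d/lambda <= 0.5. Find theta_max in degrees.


lambda/d - 1 = 1/0.45800 - 1 = 1.183406 >= 1
d/lambda <= 0.5, so the array can scan to endfire without grating lobes: theta_max = 90 deg

90 deg


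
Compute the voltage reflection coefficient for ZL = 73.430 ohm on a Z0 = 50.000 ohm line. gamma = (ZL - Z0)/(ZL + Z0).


gamma = (73.430 - 50.000) / (73.430 + 50.000) = 0.1898

0.1898


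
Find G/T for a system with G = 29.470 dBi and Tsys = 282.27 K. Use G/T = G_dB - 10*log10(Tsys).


G/T = 29.470 - 10*log10(282.27) = 29.470 - 24.50665 = 4.963 dB/K

4.963 dB/K


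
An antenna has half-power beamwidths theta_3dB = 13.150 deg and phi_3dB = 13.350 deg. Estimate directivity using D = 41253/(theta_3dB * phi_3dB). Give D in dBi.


D_linear = 41253 / (13.150 * 13.350) = 234.9895
D_dBi = 10 * log10(234.9895) = 23.71 dBi

23.71 dBi


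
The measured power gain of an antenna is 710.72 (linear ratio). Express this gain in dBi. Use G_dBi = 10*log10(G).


G_dBi = 10 * log10(710.72) = 28.52 dBi

28.52 dBi


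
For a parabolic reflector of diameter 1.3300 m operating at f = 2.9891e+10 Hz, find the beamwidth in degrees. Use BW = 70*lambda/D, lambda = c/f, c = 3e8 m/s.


lambda = c / f = 3.0000e+08 / 2.9891e+10 = 0.01003647 m
BW = 70 * 0.01003647 / 1.3300 = 0.5282 deg

0.5282 deg


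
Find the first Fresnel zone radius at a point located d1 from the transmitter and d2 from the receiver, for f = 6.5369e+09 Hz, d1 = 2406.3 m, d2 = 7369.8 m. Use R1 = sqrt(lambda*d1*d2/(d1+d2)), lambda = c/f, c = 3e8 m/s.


lambda = c / f = 3.0000e+08 / 6.5369e+09 = 0.04589331 m
R1 = sqrt(0.04589331 * 2406.3 * 7369.8 / (2406.3 + 7369.8)) = 9.124 m

9.124 m


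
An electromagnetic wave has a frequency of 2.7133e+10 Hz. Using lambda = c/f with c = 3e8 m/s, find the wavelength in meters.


lambda = c / f = 3.0000e+08 / 2.7133e+10 = 0.01106 m

0.01106 m


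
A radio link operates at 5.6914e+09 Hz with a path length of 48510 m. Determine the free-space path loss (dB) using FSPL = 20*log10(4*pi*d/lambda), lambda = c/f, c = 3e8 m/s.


lambda = c / f = 3.0000e+08 / 5.6914e+09 = 0.05271111 m
FSPL = 20 * log10(4*pi*48510/0.05271111) = 141.3 dB

141.3 dB


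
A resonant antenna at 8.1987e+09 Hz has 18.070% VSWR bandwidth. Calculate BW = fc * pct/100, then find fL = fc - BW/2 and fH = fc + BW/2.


BW = 8.1987e+09 * 18.070/100 = 1.481505e+09 Hz
fL = 8.1987e+09 - 1.481505e+09/2 = 7.458e+09 Hz
fH = 8.1987e+09 + 1.481505e+09/2 = 8.939e+09 Hz

BW=1.482e+09 Hz, fL=7.458e+09 Hz, fH=8.939e+09 Hz


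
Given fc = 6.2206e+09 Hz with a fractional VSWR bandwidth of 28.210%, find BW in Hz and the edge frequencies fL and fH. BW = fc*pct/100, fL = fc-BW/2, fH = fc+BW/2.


BW = 6.2206e+09 * 28.210/100 = 1.754831e+09 Hz
fL = 6.2206e+09 - 1.754831e+09/2 = 5.343e+09 Hz
fH = 6.2206e+09 + 1.754831e+09/2 = 7.098e+09 Hz

BW=1.755e+09 Hz, fL=5.343e+09 Hz, fH=7.098e+09 Hz


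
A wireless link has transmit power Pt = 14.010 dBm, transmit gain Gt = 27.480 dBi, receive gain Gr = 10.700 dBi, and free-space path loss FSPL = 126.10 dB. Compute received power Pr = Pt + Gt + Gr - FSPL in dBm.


Pr = 14.010 + 27.480 + 10.700 - 126.10 = -73.91 dBm

-73.91 dBm


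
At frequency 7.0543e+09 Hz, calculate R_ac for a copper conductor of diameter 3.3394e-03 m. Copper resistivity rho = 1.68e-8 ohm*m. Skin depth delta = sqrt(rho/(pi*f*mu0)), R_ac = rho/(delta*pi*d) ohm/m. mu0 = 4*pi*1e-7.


delta = sqrt(1.68e-8 / (pi * 7.0543e+09 * 4*pi*1e-7)) = 7.766902e-07 m
R_ac = 1.68e-8 / (7.766902e-07 * pi * 3.3394e-03) = 2.062 ohm/m

2.062 ohm/m


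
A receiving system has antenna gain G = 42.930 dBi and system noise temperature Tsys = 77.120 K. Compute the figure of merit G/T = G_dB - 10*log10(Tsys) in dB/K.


G/T = 42.930 - 10*log10(77.120) = 42.930 - 18.87167 = 24.06 dB/K

24.06 dB/K


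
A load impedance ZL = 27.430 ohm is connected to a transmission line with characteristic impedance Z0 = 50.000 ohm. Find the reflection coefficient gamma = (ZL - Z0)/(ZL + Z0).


gamma = (27.430 - 50.000) / (27.430 + 50.000) = -0.2915

-0.2915


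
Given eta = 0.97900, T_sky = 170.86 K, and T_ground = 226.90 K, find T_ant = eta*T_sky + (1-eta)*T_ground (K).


T_ant = 0.97900 * 170.86 + (1 - 0.97900) * 226.90 = 172.0 K

172.0 K


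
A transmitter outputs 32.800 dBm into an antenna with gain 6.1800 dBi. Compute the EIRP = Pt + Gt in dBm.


EIRP = Pt + Gt = 32.800 + 6.1800 = 38.98 dBm

38.98 dBm


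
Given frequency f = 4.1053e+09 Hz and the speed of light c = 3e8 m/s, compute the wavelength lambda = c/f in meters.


lambda = c / f = 3.0000e+08 / 4.1053e+09 = 0.07308 m

0.07308 m


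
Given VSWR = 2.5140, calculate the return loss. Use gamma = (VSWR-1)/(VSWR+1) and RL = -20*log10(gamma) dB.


gamma = (2.5140 - 1) / (2.5140 + 1) = 0.4308480
RL = -20 * log10(0.4308480) = 7.314 dB

7.314 dB


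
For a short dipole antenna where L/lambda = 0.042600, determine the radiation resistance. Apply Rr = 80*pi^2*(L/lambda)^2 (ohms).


Rr = 80 * pi^2 * (0.042600)^2 = 80 * 9.869604 * 1.814760e-03 = 1.433 ohm

1.433 ohm


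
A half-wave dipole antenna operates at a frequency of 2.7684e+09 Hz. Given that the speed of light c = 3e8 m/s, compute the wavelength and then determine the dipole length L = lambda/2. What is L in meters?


lambda = c / f = 3.0000e+08 / 2.7684e+09 = 0.1083658 m
L = lambda / 2 = 0.1083658 / 2 = 0.05418 m

0.05418 m


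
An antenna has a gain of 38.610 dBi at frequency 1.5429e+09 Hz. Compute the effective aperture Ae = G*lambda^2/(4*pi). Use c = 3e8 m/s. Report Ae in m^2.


lambda = c / f = 3.0000e+08 / 1.5429e+09 = 0.1944390 m
G_linear = 10^(38.610/10) = 7261.060
Ae = G_linear * lambda^2 / (4*pi) = 7261.060 * 0.1944390^2 / (4*pi) = 21.85 m^2

21.85 m^2


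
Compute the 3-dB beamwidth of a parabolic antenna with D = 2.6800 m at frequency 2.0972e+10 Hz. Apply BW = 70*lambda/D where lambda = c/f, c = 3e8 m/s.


lambda = c / f = 3.0000e+08 / 2.0972e+10 = 0.01430479 m
BW = 70 * 0.01430479 / 2.6800 = 0.3736 deg

0.3736 deg


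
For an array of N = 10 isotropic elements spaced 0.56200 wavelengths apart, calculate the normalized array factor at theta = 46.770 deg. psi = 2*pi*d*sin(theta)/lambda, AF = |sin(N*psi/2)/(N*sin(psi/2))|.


psi = 2*pi*0.56200*sin(46.770 deg) = 2.572832 rad
AF = |sin(10*2.572832/2) / (10*sin(2.572832/2))| = 0.03057

0.03057


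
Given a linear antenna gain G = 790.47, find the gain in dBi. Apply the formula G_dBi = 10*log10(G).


G_dBi = 10 * log10(790.47) = 28.98 dBi

28.98 dBi


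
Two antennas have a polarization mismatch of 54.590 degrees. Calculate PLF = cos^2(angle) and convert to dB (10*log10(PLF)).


PLF_linear = cos^2(54.590 deg) = 0.3357315
PLF_dB = 10 * log10(0.3357315) = -4.740 dB

-4.740 dB


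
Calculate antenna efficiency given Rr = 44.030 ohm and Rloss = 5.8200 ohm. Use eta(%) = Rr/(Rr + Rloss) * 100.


eta = 44.030 / (44.030 + 5.8200) * 100 = 88.32%

88.32%


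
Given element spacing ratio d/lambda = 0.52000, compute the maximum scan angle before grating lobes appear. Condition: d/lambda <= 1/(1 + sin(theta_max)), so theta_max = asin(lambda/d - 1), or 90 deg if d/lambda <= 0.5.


lambda/d - 1 = 1/0.52000 - 1 = 0.9230769
theta_max = asin(0.9230769) = 67.38 deg

67.38 deg


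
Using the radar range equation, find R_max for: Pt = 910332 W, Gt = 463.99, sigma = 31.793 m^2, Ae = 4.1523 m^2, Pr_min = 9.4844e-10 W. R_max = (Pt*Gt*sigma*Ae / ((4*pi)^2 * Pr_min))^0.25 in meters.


R^4 = 910332*463.99*31.793*4.1523 / ((4*pi)^2 * 9.4844e-10) = 3.723052e+17
R_max = 3.723052e+17^0.25 = 24702 m

24702 m


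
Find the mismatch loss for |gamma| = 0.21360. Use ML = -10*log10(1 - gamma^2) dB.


ML = -10 * log10(1 - 0.21360^2) = -10 * log10(0.95437504) = 0.2028 dB

0.2028 dB


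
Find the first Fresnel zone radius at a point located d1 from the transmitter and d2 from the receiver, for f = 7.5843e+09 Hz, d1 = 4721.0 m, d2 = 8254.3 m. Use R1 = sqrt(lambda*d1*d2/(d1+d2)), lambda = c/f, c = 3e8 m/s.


lambda = c / f = 3.0000e+08 / 7.5843e+09 = 0.03955540 m
R1 = sqrt(0.03955540 * 4721.0 * 8254.3 / (4721.0 + 8254.3)) = 10.90 m

10.90 m


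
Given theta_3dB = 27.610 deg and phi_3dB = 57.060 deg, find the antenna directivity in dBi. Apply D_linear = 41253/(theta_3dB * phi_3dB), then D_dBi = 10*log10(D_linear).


D_linear = 41253 / (27.610 * 57.060) = 26.18529
D_dBi = 10 * log10(26.18529) = 14.18 dBi

14.18 dBi


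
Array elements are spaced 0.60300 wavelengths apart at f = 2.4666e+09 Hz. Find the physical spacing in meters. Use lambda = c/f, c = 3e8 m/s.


lambda = c / f = 3.0000e+08 / 2.4666e+09 = 0.1216249 m
d = 0.60300 * 0.1216249 = 0.07334 m

0.07334 m


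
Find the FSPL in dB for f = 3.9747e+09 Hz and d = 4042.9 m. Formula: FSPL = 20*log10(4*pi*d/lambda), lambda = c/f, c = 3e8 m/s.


lambda = c / f = 3.0000e+08 / 3.9747e+09 = 0.07547739 m
FSPL = 20 * log10(4*pi*4042.9/0.07547739) = 116.6 dB

116.6 dB


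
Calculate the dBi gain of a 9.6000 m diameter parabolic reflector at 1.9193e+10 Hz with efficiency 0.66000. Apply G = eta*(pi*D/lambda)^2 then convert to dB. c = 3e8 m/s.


lambda = c / f = 3.0000e+08 / 1.9193e+10 = 0.01563070 m
G_linear = 0.66000 * (pi * 9.6000 / 0.01563070)^2 = 2.457137e+06
G_dBi = 10 * log10(2.457137e+06) = 63.90 dBi

63.90 dBi


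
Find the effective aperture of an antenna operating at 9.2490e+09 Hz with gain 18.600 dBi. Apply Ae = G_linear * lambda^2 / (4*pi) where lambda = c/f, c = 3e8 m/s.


lambda = c / f = 3.0000e+08 / 9.2490e+09 = 0.03243594 m
G_linear = 10^(18.600/10) = 72.44360
Ae = G_linear * lambda^2 / (4*pi) = 72.44360 * 0.03243594^2 / (4*pi) = 6.065e-03 m^2

6.065e-03 m^2


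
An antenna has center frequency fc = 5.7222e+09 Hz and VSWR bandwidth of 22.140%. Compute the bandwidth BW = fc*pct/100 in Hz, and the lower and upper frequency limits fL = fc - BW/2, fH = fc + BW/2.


BW = 5.7222e+09 * 22.140/100 = 1.266895e+09 Hz
fL = 5.7222e+09 - 1.266895e+09/2 = 5.089e+09 Hz
fH = 5.7222e+09 + 1.266895e+09/2 = 6.356e+09 Hz

BW=1.267e+09 Hz, fL=5.089e+09 Hz, fH=6.356e+09 Hz


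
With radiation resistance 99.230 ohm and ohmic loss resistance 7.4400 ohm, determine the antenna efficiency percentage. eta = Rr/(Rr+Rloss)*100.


eta = 99.230 / (99.230 + 7.4400) * 100 = 93.03%

93.03%


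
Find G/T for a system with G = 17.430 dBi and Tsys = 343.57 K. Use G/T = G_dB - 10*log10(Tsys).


G/T = 17.430 - 10*log10(343.57) = 17.430 - 25.36015 = -7.930 dB/K

-7.930 dB/K


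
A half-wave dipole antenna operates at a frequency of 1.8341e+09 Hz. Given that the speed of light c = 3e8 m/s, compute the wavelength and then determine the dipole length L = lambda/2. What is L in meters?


lambda = c / f = 3.0000e+08 / 1.8341e+09 = 0.1635680 m
L = lambda / 2 = 0.1635680 / 2 = 0.08178 m

0.08178 m


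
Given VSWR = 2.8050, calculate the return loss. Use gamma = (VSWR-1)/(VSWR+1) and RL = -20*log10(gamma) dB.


gamma = (2.8050 - 1) / (2.8050 + 1) = 0.4743758
RL = -20 * log10(0.4743758) = 6.478 dB

6.478 dB


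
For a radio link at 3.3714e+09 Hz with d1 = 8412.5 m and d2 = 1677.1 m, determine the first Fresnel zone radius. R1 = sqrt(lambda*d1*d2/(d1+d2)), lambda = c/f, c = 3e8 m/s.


lambda = c / f = 3.0000e+08 / 3.3714e+09 = 0.08898380 m
R1 = sqrt(0.08898380 * 8412.5 * 1677.1 / (8412.5 + 1677.1)) = 11.15 m

11.15 m


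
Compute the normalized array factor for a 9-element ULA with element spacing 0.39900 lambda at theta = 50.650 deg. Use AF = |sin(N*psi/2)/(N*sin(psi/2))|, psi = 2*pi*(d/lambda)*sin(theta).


psi = 2*pi*0.39900*sin(50.650 deg) = 1.938624 rad
AF = |sin(9*1.938624/2) / (9*sin(1.938624/2))| = 0.08692

0.08692


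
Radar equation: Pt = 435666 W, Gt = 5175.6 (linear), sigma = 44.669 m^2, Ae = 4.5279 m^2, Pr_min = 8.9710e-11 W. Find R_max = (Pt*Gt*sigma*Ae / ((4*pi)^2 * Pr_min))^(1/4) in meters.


R^4 = 435666*5175.6*44.669*4.5279 / ((4*pi)^2 * 8.9710e-11) = 3.219266e+19
R_max = 3.219266e+19^0.25 = 75325 m

75325 m


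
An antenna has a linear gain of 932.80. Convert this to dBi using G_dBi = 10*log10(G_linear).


G_dBi = 10 * log10(932.80) = 29.70 dBi

29.70 dBi


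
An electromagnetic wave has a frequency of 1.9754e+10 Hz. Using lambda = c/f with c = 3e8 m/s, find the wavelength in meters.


lambda = c / f = 3.0000e+08 / 1.9754e+10 = 0.01519 m

0.01519 m


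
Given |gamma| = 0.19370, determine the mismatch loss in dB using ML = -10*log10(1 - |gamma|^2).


ML = -10 * log10(1 - 0.19370^2) = -10 * log10(0.96248031) = 0.1661 dB

0.1661 dB


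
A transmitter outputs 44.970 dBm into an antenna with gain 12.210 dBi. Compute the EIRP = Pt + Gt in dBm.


EIRP = Pt + Gt = 44.970 + 12.210 = 57.18 dBm

57.18 dBm


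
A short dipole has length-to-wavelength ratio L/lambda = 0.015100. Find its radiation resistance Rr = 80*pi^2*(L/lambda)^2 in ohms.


Rr = 80 * pi^2 * (0.015100)^2 = 80 * 9.869604 * 2.280100e-04 = 0.1800 ohm

0.1800 ohm


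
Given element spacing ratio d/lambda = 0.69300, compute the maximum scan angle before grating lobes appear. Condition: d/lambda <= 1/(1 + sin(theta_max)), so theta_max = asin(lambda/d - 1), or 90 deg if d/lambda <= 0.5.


lambda/d - 1 = 1/0.69300 - 1 = 0.4430014
theta_max = asin(0.4430014) = 26.30 deg

26.30 deg


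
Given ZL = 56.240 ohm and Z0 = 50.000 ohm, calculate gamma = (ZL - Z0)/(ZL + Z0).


gamma = (56.240 - 50.000) / (56.240 + 50.000) = 0.05873

0.05873


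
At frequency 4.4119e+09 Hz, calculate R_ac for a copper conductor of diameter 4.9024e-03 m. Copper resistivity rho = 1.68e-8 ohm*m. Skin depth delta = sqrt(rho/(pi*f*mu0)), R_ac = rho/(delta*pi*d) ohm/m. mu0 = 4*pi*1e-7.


delta = sqrt(1.68e-8 / (pi * 4.4119e+09 * 4*pi*1e-7)) = 9.821141e-07 m
R_ac = 1.68e-8 / (9.821141e-07 * pi * 4.9024e-03) = 1.111 ohm/m

1.111 ohm/m


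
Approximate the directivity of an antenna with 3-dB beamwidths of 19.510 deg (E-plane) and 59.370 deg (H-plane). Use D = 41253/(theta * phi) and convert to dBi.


D_linear = 41253 / (19.510 * 59.370) = 35.61486
D_dBi = 10 * log10(35.61486) = 15.52 dBi

15.52 dBi


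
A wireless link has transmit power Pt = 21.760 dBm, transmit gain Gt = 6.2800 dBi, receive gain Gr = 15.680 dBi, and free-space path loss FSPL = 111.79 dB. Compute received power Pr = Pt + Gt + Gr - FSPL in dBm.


Pr = 21.760 + 6.2800 + 15.680 - 111.79 = -68.07 dBm

-68.07 dBm


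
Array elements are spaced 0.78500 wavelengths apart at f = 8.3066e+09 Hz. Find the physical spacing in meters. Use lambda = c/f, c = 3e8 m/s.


lambda = c / f = 3.0000e+08 / 8.3066e+09 = 0.03611586 m
d = 0.78500 * 0.03611586 = 0.02835 m

0.02835 m


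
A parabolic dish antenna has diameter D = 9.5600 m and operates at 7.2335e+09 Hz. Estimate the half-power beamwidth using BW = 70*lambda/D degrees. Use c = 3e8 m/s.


lambda = c / f = 3.0000e+08 / 7.2335e+09 = 0.04147370 m
BW = 70 * 0.04147370 / 9.5600 = 0.3037 deg

0.3037 deg


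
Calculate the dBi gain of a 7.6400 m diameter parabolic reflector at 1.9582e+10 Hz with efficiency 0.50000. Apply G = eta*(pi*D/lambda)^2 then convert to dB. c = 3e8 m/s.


lambda = c / f = 3.0000e+08 / 1.9582e+10 = 0.01532019 m
G_linear = 0.50000 * (pi * 7.6400 / 0.01532019)^2 = 1.227236e+06
G_dBi = 10 * log10(1.227236e+06) = 60.89 dBi

60.89 dBi


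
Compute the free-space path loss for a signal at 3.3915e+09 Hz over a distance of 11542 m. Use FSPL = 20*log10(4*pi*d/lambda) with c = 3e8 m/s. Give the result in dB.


lambda = c / f = 3.0000e+08 / 3.3915e+09 = 0.08845644 m
FSPL = 20 * log10(4*pi*11542/0.08845644) = 124.3 dB

124.3 dB


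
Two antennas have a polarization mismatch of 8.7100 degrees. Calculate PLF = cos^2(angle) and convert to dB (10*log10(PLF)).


PLF_linear = cos^2(8.7100 deg) = 0.9770679
PLF_dB = 10 * log10(0.9770679) = -0.1008 dB

-0.1008 dB


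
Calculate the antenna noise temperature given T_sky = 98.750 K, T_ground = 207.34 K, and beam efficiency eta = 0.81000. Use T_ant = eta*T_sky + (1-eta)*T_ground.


T_ant = 0.81000 * 98.750 + (1 - 0.81000) * 207.34 = 119.4 K

119.4 K


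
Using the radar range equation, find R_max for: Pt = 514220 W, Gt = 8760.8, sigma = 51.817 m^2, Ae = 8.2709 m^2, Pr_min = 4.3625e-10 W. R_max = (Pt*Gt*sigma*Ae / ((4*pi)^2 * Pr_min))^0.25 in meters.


R^4 = 514220*8760.8*51.817*8.2709 / ((4*pi)^2 * 4.3625e-10) = 2.802610e+19
R_max = 2.802610e+19^0.25 = 72760 m

72760 m


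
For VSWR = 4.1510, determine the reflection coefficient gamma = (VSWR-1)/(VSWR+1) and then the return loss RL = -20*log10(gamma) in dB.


gamma = (4.1510 - 1) / (4.1510 + 1) = 0.6117259
RL = -20 * log10(0.6117259) = 4.269 dB

4.269 dB
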